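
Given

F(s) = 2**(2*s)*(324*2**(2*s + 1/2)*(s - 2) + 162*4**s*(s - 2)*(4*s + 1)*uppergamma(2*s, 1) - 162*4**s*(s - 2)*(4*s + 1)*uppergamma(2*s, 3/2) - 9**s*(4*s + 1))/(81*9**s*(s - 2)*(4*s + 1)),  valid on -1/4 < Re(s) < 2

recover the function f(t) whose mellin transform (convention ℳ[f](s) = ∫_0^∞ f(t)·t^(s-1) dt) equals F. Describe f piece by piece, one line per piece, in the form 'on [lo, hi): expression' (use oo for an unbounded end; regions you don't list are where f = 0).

on [0, 16/9): sqrt(6)*t**(1/4)/2
on [16/9, 4): exp(-3*sqrt(t)/4)
on [4, oo): 16/(81*t**2)

the power substitution comes off first: sqrt(6)*sqrt(t)/2 on [0, 4/3); exp(-3*t/4) on [4/3, 2); 16/(81*t**4) on [2, ∞)
reversing the common scale on t: sqrt(2)*sqrt(t)/2 on [0, 4); exp(-t/4) on [4, 6); 16/t**4 on [6, ∞)
invert the common scale on t to get sqrt(t) on [0, 2); exp(-t/2) on [2, 3); t**(-4) on [3, ∞)
linearity at 16/9, 4 turns ℳ[f](s) into 3 summed integrals
on [0, 16/9) integrate f = sqrt(6)*t**(1/4)/2 against the kernel
∫ exp(-3*sqrt(t)/4)·t^(s-1) over [16/9, 4)
between 4 and ∞ the integrand is 16/(81*t**2)·t^(s-1)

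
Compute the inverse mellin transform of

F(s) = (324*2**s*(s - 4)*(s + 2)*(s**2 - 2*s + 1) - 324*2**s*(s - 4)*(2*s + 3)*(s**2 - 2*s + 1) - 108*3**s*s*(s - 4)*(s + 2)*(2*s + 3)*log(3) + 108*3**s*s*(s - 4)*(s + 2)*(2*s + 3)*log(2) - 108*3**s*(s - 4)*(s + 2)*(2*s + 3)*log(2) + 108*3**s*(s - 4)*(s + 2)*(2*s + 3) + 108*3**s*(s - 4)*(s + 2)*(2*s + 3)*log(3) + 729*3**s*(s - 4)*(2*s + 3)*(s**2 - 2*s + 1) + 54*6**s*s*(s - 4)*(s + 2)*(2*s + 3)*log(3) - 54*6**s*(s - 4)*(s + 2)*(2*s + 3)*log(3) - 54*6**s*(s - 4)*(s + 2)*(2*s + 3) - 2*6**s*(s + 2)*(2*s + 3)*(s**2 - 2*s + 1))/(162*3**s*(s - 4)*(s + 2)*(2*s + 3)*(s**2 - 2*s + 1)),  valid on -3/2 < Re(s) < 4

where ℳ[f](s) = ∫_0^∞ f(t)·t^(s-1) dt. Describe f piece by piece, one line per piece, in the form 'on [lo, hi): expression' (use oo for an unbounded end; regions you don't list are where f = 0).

on [0, 2/3): 3*sqrt(6)*t**(3/2)/4
on [2/3, 1): 9*t**2/2
on [1, 2): 2*log(3*t/2)/(3*t)
on [2, oo): 16/(81*t**4)

peel off the common scale on t: t**(3/2) on [0, 1); 2*t**2 on [1, 3/2); log(t)/t on [3/2, 3); …
decompose at 2/3, 1, 2; ℳ[f](s) sums the 4 pieces' integrals
on [0, 2/3) integrate f = 3*sqrt(6)*t**(3/2)/4 against the kernel
for t in [2/3, 1): the term is ∫ 9*t**2/2·t^(s-1)
the [1, 2) slice contributes ∫ 2*log(3*t/2)/(3*t)·t^(s-1) dt
on [2, ∞) integrate f = 16/(81*t**4) against the kernel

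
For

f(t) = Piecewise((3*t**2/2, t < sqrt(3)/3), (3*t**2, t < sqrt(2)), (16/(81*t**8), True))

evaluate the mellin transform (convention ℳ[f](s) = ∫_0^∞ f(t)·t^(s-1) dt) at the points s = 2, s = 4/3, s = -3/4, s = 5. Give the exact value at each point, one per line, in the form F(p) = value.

strip the power substitution: 3*t/2 on [0, 1/3); 3*t on [1/3, 2); 16/(81*t**4) on [2, ∞)
the common scale on t comes off first: t on [0, 1/2); 2*t on [1/2, 3); t**(-4) on [3, ∞)
breakpoints sqrt(3)/3, sqrt(2): one integral from each of the 3 segments
over [0, sqrt(3)/3), the kernel integral of 3*t**2/2 enters the sum
[sqrt(3)/3, sqrt(2)) adds the kernel integral of 3*t**2
the [sqrt(2), ∞) slice contributes ∫ 16/(81*t**8)·t^(s-1) dt

F(2) = 5759/1944
F(4/3) = 3**(1/3)*(-81 + 973*6**(2/3))/1620
F(-3/4) = -2*3**(3/8)/5 + 6806*2**(5/8)/2835
F(5) = sqrt(3)*(-27 + 11720*sqrt(6))/10206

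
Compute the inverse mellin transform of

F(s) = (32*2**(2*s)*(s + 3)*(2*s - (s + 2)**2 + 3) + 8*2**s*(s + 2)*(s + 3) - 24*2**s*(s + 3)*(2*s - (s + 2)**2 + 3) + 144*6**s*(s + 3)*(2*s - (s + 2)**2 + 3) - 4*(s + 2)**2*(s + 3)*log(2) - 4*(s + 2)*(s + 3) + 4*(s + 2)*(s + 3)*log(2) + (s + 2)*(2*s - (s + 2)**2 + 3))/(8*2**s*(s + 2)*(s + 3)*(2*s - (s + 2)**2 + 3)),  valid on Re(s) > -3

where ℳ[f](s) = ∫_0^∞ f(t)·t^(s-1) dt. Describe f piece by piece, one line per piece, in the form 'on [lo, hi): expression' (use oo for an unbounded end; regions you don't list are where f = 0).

on [0, 1/2): t**3
on [1/2, 1): t*log(t)
on [1, 2): 3*t**2
on [2, 3): 2*t**2

peel off the shared t-power: t on [0, 1/2); log(t)/t on [1/2, 1); 3 on [1, 2); …
integrate the 4 segments split at 1/2, 1, 2, then add the results
segment [0, 1/2) carries t**3; integrate it
on [1/2, 1): add ∫ t*log(t)·t^(s-1) dt
the [1, 2) slice contributes ∫ 3*t**2·t^(s-1) dt
over [2, 3), the kernel integral of 2*t**2 enters the sum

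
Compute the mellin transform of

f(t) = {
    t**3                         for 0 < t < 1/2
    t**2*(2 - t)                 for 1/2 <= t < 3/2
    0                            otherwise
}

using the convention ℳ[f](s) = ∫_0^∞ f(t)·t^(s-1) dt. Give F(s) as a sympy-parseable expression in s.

peel off the shared t-power: t on [0, 1/2); 2 - t on [1/2, 3/2)
breakpoints 1/2: one integral from each of the 2 segments
the [0, 1/2) slice contributes ∫ t**3·t^(s-1) dt
the [1/2, 3/2) slice contributes ∫ t**2*(2 - t)·t^(s-1) dt

(9*3**s*(s + 2) + 36*3**s - 2*s - 8)/(8*2**s*(s + 2)*(s + 3))
  Re(s) > -3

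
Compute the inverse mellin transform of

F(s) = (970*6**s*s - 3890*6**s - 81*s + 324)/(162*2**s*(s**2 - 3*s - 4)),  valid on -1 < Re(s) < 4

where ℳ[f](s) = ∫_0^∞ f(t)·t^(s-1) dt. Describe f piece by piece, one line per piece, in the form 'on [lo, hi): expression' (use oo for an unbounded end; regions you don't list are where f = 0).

f breaks at 1/2, 3 into 3 integrals to sum
segment [0, 1/2) carries t; integrate it
over [1/2, 3), the kernel integral of 2*t enters the sum
the [3, ∞) slice contributes ∫ t**(-4)·t^(s-1) dt

on [0, 1/2): t
on [1/2, 3): 2*t
on [3, oo): t**(-4)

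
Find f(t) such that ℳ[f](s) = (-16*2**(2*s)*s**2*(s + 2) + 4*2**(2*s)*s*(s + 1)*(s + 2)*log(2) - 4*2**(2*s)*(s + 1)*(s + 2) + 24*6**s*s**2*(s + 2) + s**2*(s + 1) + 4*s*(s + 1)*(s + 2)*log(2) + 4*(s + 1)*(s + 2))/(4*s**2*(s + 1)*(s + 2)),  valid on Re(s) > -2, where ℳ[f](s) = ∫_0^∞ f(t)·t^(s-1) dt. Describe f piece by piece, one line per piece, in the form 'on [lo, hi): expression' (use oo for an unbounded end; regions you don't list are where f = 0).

peel off the common scale on t: t**2 on [0, 1/2); log(t) on [1/2, 2); 2*t on [2, 3)
decompose at 1, 4; ℳ[f](s) sums the 3 pieces' integrals
segment [0, 1) carries t**2/4; integrate it
segment [1, 4) carries log(t/2); integrate it
[4, 6) adds the kernel integral of t

on [0, 1): t**2/4
on [1, 4): log(t/2)
on [4, 6): t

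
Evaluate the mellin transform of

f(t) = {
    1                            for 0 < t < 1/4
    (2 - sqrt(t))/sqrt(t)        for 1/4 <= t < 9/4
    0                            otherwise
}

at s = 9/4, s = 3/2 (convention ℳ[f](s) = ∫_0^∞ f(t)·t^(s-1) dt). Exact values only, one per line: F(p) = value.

the power substitution comes off first: 1 on [0, 1/2); (2 - t)/t on [1/2, 3/2)
undo the shared t-power: t on [0, 1/2); 2 - t on [1/2, 3/2)
split f at 1/4: ℳ[f](s) collects 2 kernel integrals
on [0, 1/4) integrate f = 1 against the kernel
segment [1/4, 9/4) carries (2 - sqrt(t))/sqrt(t); integrate it

F(9/4) = sqrt(2)*(-22 + 405*sqrt(3))/504
F(3/2) = 23/12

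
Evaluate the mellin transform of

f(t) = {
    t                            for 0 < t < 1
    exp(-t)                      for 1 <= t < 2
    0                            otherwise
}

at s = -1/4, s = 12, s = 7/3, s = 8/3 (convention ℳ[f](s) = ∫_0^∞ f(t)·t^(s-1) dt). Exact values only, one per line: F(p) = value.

F(-1/4) = -uppergamma(-1/4, 2) + uppergamma(-1/4, 1) + 4/3
F(12) = -294947072*exp(-2) + 1/13 + 108505112*exp(-1)
F(7/3) = -uppergamma(7/3, 2) + 3/10 + uppergamma(7/3, 1)
F(8/3) = -uppergamma(8/3, 2) + 3/11 + uppergamma(8/3, 1)

decompose at 1; ℳ[f](s) sums the 2 pieces' integrals
for t in [0, 1): the term is ∫ t·t^(s-1)
∫ exp(-t)·t^(s-1) over [1, 2)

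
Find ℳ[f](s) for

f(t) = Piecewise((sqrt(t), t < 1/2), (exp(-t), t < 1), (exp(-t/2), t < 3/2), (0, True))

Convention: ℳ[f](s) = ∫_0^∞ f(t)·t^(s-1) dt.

breakpoints 1/2, 1: one integral from each of the 3 segments
for t in [0, 1/2): the term is ∫ sqrt(t)·t^(s-1)
piece [1/2, 1): integrate exp(-t) against the kernel
over [1, 3/2), the kernel integral of exp(-t/2) enters the sum

(2**s*(2*s + 1)*uppergamma(s, 1/2) - 2**s*(2*s + 1)*uppergamma(s, 1) + 4**s*(2*s + 1)*uppergamma(s, 1/2) - 4**s*(2*s + 1)*uppergamma(s, 3/4) + sqrt(2))/(2**s*(2*s + 1))
  Re(s) > -1/2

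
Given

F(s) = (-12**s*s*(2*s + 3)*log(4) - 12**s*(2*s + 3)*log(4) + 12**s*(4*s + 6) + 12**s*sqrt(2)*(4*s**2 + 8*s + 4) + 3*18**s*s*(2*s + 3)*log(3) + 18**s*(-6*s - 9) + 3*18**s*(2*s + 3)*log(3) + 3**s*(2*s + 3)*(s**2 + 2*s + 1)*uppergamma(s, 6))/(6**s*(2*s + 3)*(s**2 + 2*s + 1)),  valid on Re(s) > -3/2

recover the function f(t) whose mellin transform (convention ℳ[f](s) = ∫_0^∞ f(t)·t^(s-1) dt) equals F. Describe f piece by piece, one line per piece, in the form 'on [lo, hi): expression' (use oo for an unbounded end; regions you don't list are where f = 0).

on [0, 2): t**(3/2)
on [2, 3): t*log(t)
on [3, oo): exp(-2*t)

the 3 pieces separated at 2, 3 each add one integral
[0, 2) adds the kernel integral of t**(3/2)
on [2, 3): add ∫ t*log(t)·t^(s-1) dt
segment 3 to ∞ holds exp(-2*t); add its integral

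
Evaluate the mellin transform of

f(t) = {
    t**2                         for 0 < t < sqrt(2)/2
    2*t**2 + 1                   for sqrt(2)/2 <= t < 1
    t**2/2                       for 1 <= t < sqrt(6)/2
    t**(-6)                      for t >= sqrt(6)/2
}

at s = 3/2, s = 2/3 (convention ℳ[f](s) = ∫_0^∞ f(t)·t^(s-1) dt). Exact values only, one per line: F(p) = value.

remove the power substitution first: t on [0, 1/2); 2*t + 1 on [1/2, 1); t/2 on [1, 3/2); …
f breaks at sqrt(2)/2, 1, sqrt(6)/2 into 4 integrals to sum
piece [0, sqrt(2)/2): integrate t**2 against the kernel
∫ (2*t**2 + 1)·t^(s-1) over [sqrt(2)/2, 1)
on [1, sqrt(6)/2): add ∫ t**2/2·t^(s-1) dt
on [sqrt(6)/2, ∞) integrate f = t**(-6) against the kernel

F(3/2) = 2**(1/4)*(-2754 + 953*3**(3/4) + 3726*2**(3/4))/6804
F(2/3) = 2**(2/3)*(-486 + 97*3**(1/3) + 594*2**(1/3))/576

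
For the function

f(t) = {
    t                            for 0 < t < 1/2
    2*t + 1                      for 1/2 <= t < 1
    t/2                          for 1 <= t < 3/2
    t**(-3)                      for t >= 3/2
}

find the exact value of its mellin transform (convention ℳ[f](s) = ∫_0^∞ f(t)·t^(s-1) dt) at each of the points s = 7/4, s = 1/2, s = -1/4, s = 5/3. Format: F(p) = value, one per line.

cuts at 1/2, 1, 3/2: linearity sums the 4 kernel integrals
segment [0, 1/2) carries t; integrate it
segment 1/2 to 1 holds (2*t + 1); add its integral
on [1, 3/2) integrate f = t/2 against the kernel
piece [3/2, ∞): integrate t**(-3) against the kernel

F(7/4) = 2**(1/4)*(-2610 + 5299*3**(3/4) + 7740*2**(3/4))/13860
F(1/2) = -7*sqrt(2)/6 + 167*sqrt(6)/540 + 3
F(-1/4) = 2**(1/4)*(-1053*2**(3/4) + 383*3**(3/4) + 3510)/1053
F(5/3) = 2**(1/3)*(-378 + 725*3**(2/3) + 1116*2**(2/3))/1920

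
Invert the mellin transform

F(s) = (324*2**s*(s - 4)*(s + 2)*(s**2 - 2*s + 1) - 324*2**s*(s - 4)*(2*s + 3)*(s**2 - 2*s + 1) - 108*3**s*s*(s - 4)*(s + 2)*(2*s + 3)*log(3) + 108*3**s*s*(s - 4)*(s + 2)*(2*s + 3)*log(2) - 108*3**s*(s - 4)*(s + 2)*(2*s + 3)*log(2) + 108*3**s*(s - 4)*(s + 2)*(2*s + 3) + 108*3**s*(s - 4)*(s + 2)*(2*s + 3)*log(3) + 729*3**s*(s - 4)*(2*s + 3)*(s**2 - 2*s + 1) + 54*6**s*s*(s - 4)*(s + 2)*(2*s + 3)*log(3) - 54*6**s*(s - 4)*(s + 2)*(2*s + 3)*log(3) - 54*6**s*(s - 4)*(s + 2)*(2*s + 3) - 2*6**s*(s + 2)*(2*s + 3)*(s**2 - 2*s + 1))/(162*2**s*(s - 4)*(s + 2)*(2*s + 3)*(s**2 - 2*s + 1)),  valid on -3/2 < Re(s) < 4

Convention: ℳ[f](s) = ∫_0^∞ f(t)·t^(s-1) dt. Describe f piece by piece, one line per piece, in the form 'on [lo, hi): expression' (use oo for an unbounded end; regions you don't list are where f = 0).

on [0, 1): t**(3/2)
on [1, 3/2): 2*t**2
on [3/2, 3): log(t)/t
on [3, oo): t**(-4)

the 4 pieces separated at 1, 3/2, 3 each add one integral
for t in [0, 1): the term is ∫ t**(3/2)·t^(s-1)
between 1 and 3/2 the integrand is 2*t**2·t^(s-1)
∫ log(t)/t·t^(s-1) over [3/2, 3)
[3, ∞) adds the kernel integral of t**(-4)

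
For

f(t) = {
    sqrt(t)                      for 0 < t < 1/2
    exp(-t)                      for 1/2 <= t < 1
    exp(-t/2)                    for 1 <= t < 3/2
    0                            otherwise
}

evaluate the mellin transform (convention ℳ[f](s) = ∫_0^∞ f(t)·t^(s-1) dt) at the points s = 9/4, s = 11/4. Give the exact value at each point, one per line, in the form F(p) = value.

along the cuts 1/2, 1, ℳ[f](s) splits into 3 integrals
the [0, 1/2) slice contributes ∫ sqrt(t)·t^(s-1) dt
the [1/2, 1) slice contributes ∫ exp(-t)·t^(s-1) dt
piece [1, 3/2): integrate exp(-t/2) against the kernel

F(9/4) = -4*2**(1/4)*uppergamma(9/4, 3/4) - uppergamma(9/4, 1) + 2**(1/4)/22 + uppergamma(9/4, 1/2) + 4*2**(1/4)*uppergamma(9/4, 1/2)
F(11/4) = -4*2**(3/4)*uppergamma(11/4, 3/4) - uppergamma(11/4, 1) + 2**(3/4)/52 + uppergamma(11/4, 1/2) + 4*2**(3/4)*uppergamma(11/4, 1/2)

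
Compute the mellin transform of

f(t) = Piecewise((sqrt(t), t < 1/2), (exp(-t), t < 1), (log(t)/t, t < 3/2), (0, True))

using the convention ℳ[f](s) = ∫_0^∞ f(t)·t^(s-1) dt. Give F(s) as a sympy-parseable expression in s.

treat the 3 regions marked off by 1/2, 1 separately and sum
piece [0, 1/2): integrate sqrt(t) against the kernel
segment [1/2, 1) carries exp(-t); integrate it
for t in [1, 3/2): the term is ∫ log(t)/t·t^(s-1)

(3*2**s*(2*s + 1)*(s**2 - 2*s + 1)*uppergamma(s, 1/2) - 3*2**s*(2*s + 1)*(s**2 - 2*s + 1)*uppergamma(s, 1) + 3*2**s*(2*s + 1) + 3**s*s*(2*s + 1)*(-2*log(2) + 2*log(3)) - 2*3**s*(2*s + 1) + 3**s*(2*s + 1)*(-2*log(3) + 2*log(2)) + 3*sqrt(2)*(s**2 - 2*s + 1))/(3*2**s*(2*s + 1)*(s**2 - 2*s + 1))
  Re(s) > -1/2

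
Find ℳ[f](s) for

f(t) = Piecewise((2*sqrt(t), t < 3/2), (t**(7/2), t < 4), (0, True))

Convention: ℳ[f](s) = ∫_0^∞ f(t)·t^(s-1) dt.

breakpoints 3/2: one integral from each of the 2 segments
for t in [0, 3/2): the term is ∫ 2*sqrt(t)·t^(s-1)
segment 3/2 to 4 holds t**(7/2); add its integral

(4096*2**(3*s)*s + 2048*2**(3*s) - 22*3**s*sqrt(6)*s + 85*3**s*sqrt(6))/(8*2**s*(4*s**2 + 16*s + 7))
  Re(s) > -1/2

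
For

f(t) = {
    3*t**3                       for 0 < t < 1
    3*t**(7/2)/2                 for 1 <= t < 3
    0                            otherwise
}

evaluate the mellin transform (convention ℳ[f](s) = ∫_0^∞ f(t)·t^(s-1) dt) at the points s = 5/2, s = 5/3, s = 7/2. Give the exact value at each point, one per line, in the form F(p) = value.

F(5/2) = 2008/11
F(5/3) = 153/434 + 2187*3**(1/6)/31
F(7/2) = 42669/91

the 2 pieces separated at 1 each add one integral
[0, 1) adds the kernel integral of 3*t**3
the [1, 3) slice contributes ∫ 3*t**(7/2)/2·t^(s-1) dt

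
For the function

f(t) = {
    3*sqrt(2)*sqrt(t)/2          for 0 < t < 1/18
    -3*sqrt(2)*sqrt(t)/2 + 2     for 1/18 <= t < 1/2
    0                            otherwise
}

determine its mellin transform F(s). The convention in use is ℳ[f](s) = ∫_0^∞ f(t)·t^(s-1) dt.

(9**s*s + 2*9**s - 2*s - 2)/(18**s*s*(2*s + 1))
  Re(s) > -1/2

strip the common scale on t: sqrt(6)*sqrt(t)/2 on [0, 1/6); -sqrt(6)*sqrt(t)/2 + 2 on [1/6, 3/2)
reversing the common scale on t: sqrt(t) on [0, 1/4); 2 - sqrt(t) on [1/4, 9/4)
strip the power substitution: t on [0, 1/2); 2 - t on [1/2, 3/2)
treat the 2 regions marked off by 1/18 separately and sum
piece [0, 1/18): integrate 3*sqrt(2)*sqrt(t)/2 against the kernel
on [1/18, 1/2): add ∫ (-3*sqrt(2)*sqrt(t)/2 + 2)·t^(s-1) dt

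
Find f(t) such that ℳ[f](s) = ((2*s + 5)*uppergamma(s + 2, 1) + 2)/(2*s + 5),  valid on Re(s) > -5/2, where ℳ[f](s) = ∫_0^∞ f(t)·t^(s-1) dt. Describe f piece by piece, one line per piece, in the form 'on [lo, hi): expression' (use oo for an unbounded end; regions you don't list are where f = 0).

peel off the shared t-power: t**(3/2) on [0, 1); t*exp(-t) on [1, ∞)
invert the shared t-power to get sqrt(t) on [0, 1); exp(-t) on [1, ∞)
cuts at 1: linearity sums the 2 kernel integrals
∫ over [0, 1) of t**(5/2)·t^(s-1) joins the sum
the [1, ∞) slice contributes ∫ t**2*exp(-t)·t^(s-1) dt

on [0, 1): t**(5/2)
on [1, oo): t**2*exp(-t)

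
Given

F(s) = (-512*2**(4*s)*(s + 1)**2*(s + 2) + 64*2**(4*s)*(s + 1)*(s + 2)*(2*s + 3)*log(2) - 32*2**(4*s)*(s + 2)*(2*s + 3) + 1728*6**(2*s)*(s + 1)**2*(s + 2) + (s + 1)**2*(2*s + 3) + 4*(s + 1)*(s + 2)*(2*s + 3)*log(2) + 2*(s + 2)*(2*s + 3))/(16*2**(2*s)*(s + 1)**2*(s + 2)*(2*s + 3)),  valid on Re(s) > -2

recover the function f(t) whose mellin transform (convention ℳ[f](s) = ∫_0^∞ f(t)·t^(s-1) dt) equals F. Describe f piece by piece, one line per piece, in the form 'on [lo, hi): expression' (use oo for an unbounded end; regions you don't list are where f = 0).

on [0, 1/4): t**2
on [1/4, 4): t*log(sqrt(t))
on [4, 9): 2*t**(3/2)

reversing the shared t-power: t on [0, 1/4); log(sqrt(t)) on [1/4, 4); 2*sqrt(t) on [4, 9)
back out the power substitution: t**2 on [0, 1/2); log(t) on [1/2, 2); 2*t on [2, 3)
slice at 1/4, 4, transform all 3 pieces, and sum them
on [0, 1/4): add ∫ t**2·t^(s-1) dt
∫ over [1/4, 4) of t*log(sqrt(t))·t^(s-1) joins the sum
over [4, 9), the kernel integral of 2*t**(3/2) enters the sum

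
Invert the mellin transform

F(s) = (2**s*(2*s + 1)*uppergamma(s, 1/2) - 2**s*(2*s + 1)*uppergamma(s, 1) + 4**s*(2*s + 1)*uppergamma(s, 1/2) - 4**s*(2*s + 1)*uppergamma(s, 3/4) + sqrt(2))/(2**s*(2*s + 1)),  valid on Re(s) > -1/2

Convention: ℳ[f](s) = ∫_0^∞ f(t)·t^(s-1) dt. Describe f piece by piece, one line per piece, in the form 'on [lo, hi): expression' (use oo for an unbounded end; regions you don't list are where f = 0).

f breaks at 1/2, 1 into 3 integrals to sum
segment 0 to 1/2 holds sqrt(t); add its integral
the [1/2, 1) slice contributes ∫ exp(-t)·t^(s-1) dt
for t in [1, 3/2): the term is ∫ exp(-t/2)·t^(s-1)

on [0, 1/2): sqrt(t)
on [1/2, 1): exp(-t)
on [1, 3/2): exp(-t/2)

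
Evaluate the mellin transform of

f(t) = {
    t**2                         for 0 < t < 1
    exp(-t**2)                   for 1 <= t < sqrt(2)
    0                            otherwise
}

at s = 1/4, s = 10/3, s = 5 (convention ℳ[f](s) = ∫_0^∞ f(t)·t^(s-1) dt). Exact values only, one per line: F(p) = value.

remove the power substitution first: t on [0, 1); exp(-t) on [1, 2)
decompose at 1; ℳ[f](s) sums the 2 pieces' integrals
on [0, 1) integrate f = t**2 against the kernel
∫ exp(-t**2)·t^(s-1) over [1, sqrt(2))

F(1/4) = -uppergamma(1/8, 2)/2 + uppergamma(1/8, 1)/2 + 4/9
F(10/3) = -uppergamma(5/3, 2)/2 + 3/16 + uppergamma(5/3, 1)/2
F(5) = (-98*sqrt(2) + (-21*sqrt(pi)*erfc(sqrt(2)) + 21*sqrt(pi)*erfc(1) + 8)*exp(2) + 70*E)*exp(-2)/56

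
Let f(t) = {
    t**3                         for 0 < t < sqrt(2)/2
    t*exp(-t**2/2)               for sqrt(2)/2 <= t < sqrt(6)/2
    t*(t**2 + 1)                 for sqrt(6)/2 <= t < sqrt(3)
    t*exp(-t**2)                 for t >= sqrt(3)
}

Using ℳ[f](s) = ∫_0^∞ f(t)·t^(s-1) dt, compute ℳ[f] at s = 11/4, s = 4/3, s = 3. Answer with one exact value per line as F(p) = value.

F(11/4) = -2**(7/8)*uppergamma(15/8, 3/4) - 91*2**(1/8)*3**(7/8)/230 + 2**(1/8)/46 + uppergamma(15/8, 3)/2 + 2**(7/8)*uppergamma(15/8, 1/4) + 272*3**(7/8)/115
F(4/3) = 2**(5/6)*(-423*3**(1/6) - 364*2**(1/3)*uppergamma(7/6, 3/4) + 182*2**(1/6)*uppergamma(7/6, 3) + 21 + 364*2**(1/3)*uppergamma(7/6, 1/4) + 1224*6**(1/6))/728
F(3) = -7*exp(-3/4)/2 + 2*exp(-3) + 5*exp(-1/4)/2 + 271/48

back out the power substitution: t**(3/2) on [0, 1/2); sqrt(t)*exp(-t/2) on [1/2, 3/2); sqrt(t)*(t + 1) on [3/2, 3); …
remove the shared t-power first: t on [0, 1/2); exp(-t/2) on [1/2, 3/2); t + 1 on [3/2, 3); …
treat the 4 regions marked off by sqrt(2)/2, sqrt(6)/2, sqrt(3) separately and sum
on [0, sqrt(2)/2): add ∫ t**3·t^(s-1) dt
piece [sqrt(2)/2, sqrt(6)/2): integrate t*exp(-t**2/2) against the kernel
over [sqrt(6)/2, sqrt(3)), the kernel integral of t*(t**2 + 1) enters the sum
the [sqrt(3), ∞) slice contributes ∫ t*exp(-t**2)·t^(s-1) dt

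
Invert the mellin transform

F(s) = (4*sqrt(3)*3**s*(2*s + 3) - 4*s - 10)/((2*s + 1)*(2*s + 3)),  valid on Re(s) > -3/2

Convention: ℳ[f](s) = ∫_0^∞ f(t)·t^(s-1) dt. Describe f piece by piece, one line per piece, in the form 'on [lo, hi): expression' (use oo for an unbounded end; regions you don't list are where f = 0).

breakpoints 1: one integral from each of the 2 segments
over [0, 1), the kernel integral of t**(3/2) enters the sum
∫ 2*sqrt(t)·t^(s-1) over [1, 3)

on [0, 1): t**(3/2)
on [1, 3): 2*sqrt(t)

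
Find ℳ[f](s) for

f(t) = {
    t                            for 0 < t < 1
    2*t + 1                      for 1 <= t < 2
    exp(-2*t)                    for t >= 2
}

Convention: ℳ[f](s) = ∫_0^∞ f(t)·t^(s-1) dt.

(2**s*s*(s + 1)*uppergamma(s, 4) - 2*4**s*s - 4**s + 5*8**s*s + 8**s)/(4**s*s*(s + 1))
  Re(s) > -1

integrate the 3 segments split at 1, 2, then add the results
for t in [0, 1): the term is ∫ t·t^(s-1)
piece [1, 2): integrate (2*t + 1) against the kernel
∫ over [2, ∞) of exp(-2*t)·t^(s-1) joins the sum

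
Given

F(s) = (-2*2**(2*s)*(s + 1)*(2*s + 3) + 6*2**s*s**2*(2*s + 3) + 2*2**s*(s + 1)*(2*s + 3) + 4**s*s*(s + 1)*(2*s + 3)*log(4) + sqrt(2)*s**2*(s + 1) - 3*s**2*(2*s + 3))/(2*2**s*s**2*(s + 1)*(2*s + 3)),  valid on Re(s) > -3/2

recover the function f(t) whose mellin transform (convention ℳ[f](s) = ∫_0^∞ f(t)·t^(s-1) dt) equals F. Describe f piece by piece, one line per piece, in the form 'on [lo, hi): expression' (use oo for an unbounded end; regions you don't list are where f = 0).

decompose at 1/2, 1; ℳ[f](s) sums the 3 pieces' integrals
∫ t**(3/2)·t^(s-1) over [0, 1/2)
over [1/2, 1), the kernel integral of 3*t enters the sum
piece [1, 2): integrate log(t) against the kernel

on [0, 1/2): t**(3/2)
on [1/2, 1): 3*t
on [1, 2): log(t)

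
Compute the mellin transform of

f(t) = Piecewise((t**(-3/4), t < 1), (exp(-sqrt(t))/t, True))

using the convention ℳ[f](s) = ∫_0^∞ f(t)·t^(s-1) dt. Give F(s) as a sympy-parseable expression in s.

peel off the shared t-power: t**(1/4) on [0, 1); exp(-sqrt(t)) on [1, ∞)
back out the power substitution: sqrt(t) on [0, 1); exp(-t) on [1, ∞)
split f at 1: ℳ[f](s) collects 2 kernel integrals
over [0, 1), the kernel integral of t**(-3/4) enters the sum
for t in [1, ∞): the term is ∫ exp(-sqrt(t))/t·t^(s-1)

2*((4*s - 3)*uppergamma(2*s - 2, 1) + 2)/(4*s - 3)
  Re(s) > 3/4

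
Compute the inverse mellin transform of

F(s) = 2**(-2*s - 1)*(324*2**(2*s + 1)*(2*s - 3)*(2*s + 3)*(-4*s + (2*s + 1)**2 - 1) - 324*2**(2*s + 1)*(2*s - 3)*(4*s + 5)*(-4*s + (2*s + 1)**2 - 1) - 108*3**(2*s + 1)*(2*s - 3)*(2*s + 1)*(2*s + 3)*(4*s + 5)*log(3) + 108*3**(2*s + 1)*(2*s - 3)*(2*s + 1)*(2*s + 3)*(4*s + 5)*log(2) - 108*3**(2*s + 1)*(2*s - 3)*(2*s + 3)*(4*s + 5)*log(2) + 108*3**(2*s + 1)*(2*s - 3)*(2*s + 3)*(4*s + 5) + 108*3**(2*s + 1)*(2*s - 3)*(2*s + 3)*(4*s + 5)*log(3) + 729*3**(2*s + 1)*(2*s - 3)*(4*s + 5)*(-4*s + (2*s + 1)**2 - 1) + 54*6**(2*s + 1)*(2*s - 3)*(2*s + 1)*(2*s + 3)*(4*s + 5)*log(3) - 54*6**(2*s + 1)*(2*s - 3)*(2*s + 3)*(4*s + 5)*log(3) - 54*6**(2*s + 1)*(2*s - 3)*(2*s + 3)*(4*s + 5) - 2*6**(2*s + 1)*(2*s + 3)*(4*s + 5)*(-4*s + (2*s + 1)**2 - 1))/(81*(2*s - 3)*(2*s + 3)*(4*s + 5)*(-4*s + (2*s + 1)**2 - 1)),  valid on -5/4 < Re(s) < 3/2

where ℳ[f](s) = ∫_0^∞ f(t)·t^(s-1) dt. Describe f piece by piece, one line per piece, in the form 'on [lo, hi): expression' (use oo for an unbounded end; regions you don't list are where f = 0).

on [0, 1): t**(5/4)
on [1, 9/4): 2*t**(3/2)
on [9/4, 9): log(sqrt(t))
on [9, oo): t**(-3/2)

undo the power substitution: t**(5/2) on [0, 1); 2*t**3 on [1, 3/2); log(t) on [3/2, 3); …
remove the shared t-power first: t**(3/2) on [0, 1); 2*t**2 on [1, 3/2); log(t)/t on [3/2, 3); …
treat the 4 regions marked off by 1, 9/4, 9 separately and sum
∫ over [0, 1) of t**(5/4)·t^(s-1) joins the sum
∫ over [1, 9/4) of 2*t**(3/2)·t^(s-1) joins the sum
on [9/4, 9) integrate f = log(sqrt(t)) against the kernel
on [9, ∞) integrate f = t**(-3/2) against the kernel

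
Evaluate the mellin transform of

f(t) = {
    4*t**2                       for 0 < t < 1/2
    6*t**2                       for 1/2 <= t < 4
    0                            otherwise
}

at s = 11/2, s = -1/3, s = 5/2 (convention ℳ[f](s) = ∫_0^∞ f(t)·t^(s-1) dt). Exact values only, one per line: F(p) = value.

cuts at 1/2: linearity sums the 2 kernel integrals
on [0, 1/2): add ∫ 4*t**2·t^(s-1) dt
between 1/2 and 4 the integrand is 6*t**2·t^(s-1)

F(11/2) = 131072/5 - sqrt(2)/960
F(-1/3) = 57*2**(1/3)/2
F(5/2) = 2048/3 - sqrt(2)/72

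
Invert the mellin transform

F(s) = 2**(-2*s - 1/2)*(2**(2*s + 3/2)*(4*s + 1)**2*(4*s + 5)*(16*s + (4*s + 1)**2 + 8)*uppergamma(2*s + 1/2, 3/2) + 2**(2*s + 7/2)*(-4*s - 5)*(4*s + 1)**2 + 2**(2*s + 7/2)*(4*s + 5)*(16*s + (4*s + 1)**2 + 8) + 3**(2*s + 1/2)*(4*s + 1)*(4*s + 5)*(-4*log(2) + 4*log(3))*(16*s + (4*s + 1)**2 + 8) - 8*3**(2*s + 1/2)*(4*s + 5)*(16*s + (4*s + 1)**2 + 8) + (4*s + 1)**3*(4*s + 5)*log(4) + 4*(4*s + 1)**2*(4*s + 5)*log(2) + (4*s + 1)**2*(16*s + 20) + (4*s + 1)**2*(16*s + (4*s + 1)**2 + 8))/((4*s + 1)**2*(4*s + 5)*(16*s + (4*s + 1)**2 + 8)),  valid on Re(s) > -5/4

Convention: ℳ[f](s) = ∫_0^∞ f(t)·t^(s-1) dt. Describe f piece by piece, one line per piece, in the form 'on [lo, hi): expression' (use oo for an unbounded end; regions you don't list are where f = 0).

on [0, 1/4): t**(5/4)
on [1/4, 1): t**(3/4)*log(sqrt(t))
on [1, 9/4): t**(1/4)*log(sqrt(t))
on [9/4, oo): t**(1/4)*exp(-sqrt(t))

reversing the power substitution: t**(5/2) on [0, 1/2); t**(3/2)*log(t) on [1/2, 1); sqrt(t)*log(t) on [1, 3/2); …
strip the shared t-power: t**2 on [0, 1/2); t*log(t) on [1/2, 1); log(t) on [1, 3/2); …
slice at 1/4, 1, 9/4, transform all 4 pieces, and sum them
for t in [0, 1/4): the term is ∫ t**(5/4)·t^(s-1)
[1/4, 1) adds the kernel integral of t**(3/4)*log(sqrt(t))
segment 1 to 9/4 holds t**(1/4)*log(sqrt(t)); add its integral
∫ t**(1/4)*exp(-sqrt(t))·t^(s-1) over [9/4, ∞)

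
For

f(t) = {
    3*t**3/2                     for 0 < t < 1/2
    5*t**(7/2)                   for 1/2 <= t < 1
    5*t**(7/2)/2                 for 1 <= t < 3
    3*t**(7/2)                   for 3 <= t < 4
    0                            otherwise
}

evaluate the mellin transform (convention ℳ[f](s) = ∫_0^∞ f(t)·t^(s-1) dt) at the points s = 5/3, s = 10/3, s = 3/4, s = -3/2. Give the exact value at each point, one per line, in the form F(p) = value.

F(5/3) = -729*3**(1/6)/31 - 15*2**(5/6)/992 + 15/31 + 16515351*2**(1/3)/27776
F(10/3) = -2187*3**(5/6)/41 - 15*2**(1/6)/2624 + 15/41 + 717226353*2**(2/3)/199424
F(3/4) = -162*3**(1/4)/17 - 5*2**(3/4)/136 + 2**(1/4)/40 + 10/17 + 3072*sqrt(2)/17
F(-3/2) = sqrt(2)/4 + 179/8

the 4 pieces separated at 1/2, 1, 3 each add one integral
∫ 3*t**3/2·t^(s-1) over [0, 1/2)
on [1/2, 1) integrate f = 5*t**(7/2) against the kernel
on [1, 3) integrate f = 5*t**(7/2)/2 against the kernel
piece [3, 4): integrate 3*t**(7/2) against the kernel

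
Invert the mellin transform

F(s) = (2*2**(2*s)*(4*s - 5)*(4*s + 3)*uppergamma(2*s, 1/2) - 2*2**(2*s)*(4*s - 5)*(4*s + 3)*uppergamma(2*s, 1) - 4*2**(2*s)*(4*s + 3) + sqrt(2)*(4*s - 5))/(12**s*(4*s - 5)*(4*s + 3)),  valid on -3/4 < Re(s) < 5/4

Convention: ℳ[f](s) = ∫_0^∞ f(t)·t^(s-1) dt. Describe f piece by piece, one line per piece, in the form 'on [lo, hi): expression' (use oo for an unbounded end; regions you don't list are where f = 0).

back out the common scale on t: t**(3/4) on [0, 1/4); exp(-sqrt(t)) on [1/4, 1); t**(-5/4) on [1, ∞)
back out the power substitution: t**(3/2) on [0, 1/2); exp(-t) on [1/2, 1); t**(-5/2) on [1, ∞)
f breaks at 1/12, 1/3 into 3 integrals to sum
for t in [0, 1/12): the term is ∫ 3**(3/4)*t**(3/4)·t^(s-1)
∫ exp(-sqrt(3)*sqrt(t))·t^(s-1) over [1/12, 1/3)
the [1/3, ∞) slice contributes ∫ 3**(3/4)/(9*t**(5/4))·t^(s-1) dt

on [0, 1/12): 3**(3/4)*t**(3/4)
on [1/12, 1/3): exp(-sqrt(3)*sqrt(t))
on [1/3, oo): 3**(3/4)/(9*t**(5/4))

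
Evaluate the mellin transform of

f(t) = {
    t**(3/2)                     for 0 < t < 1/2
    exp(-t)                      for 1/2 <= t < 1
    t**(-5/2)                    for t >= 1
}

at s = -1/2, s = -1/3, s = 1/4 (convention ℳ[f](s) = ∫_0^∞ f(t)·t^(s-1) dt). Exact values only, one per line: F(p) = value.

F(-1/2) = -2*sqrt(pi)*erfc(sqrt(2)/2) - 2*exp(-1) + 2*sqrt(pi)*erfc(1) + 5/6 + 2*sqrt(2)*exp(-1/2)
F(-1/3) = -uppergamma(-1/3, 1) + 6/17 + 3*2**(5/6)/14 + uppergamma(-1/3, 1/2)
F(1/4) = -uppergamma(1/4, 1) + 2**(1/4)/7 + 4/9 + uppergamma(1/4, 1/2)

linearity at 1/2, 1 turns ℳ[f](s) into 3 summed integrals
∫ t**(3/2)·t^(s-1) over [0, 1/2)
the [1/2, 1) slice contributes ∫ exp(-t)·t^(s-1) dt
over [1, ∞), the kernel integral of t**(-5/2) enters the sum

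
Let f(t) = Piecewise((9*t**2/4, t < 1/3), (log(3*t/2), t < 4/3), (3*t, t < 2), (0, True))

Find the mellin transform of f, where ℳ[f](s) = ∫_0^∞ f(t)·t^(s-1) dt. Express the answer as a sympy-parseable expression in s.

(-16*2**(2*s)*s**2*(s + 2) + 4*2**(2*s)*s*(s + 1)*(s + 2)*log(2) - 4*2**(2*s)*(s + 1)*(s + 2) + 24*6**s*s**2*(s + 2) + s**2*(s + 1) + 4*s*(s + 1)*(s + 2)*log(2) + 4*(s + 1)*(s + 2))/(4*3**s*s**2*(s + 1)*(s + 2))
  Re(s) > -2

peel off the common scale on t: t**2 on [0, 1/2); log(t) on [1/2, 2); 2*t on [2, 3)
cuts at 1/3, 4/3: linearity sums the 3 kernel integrals
on [0, 1/3): add ∫ 9*t**2/4·t^(s-1) dt
piece [1/3, 4/3): integrate log(3*t/2) against the kernel
for t in [4/3, 2): the term is ∫ 3*t·t^(s-1)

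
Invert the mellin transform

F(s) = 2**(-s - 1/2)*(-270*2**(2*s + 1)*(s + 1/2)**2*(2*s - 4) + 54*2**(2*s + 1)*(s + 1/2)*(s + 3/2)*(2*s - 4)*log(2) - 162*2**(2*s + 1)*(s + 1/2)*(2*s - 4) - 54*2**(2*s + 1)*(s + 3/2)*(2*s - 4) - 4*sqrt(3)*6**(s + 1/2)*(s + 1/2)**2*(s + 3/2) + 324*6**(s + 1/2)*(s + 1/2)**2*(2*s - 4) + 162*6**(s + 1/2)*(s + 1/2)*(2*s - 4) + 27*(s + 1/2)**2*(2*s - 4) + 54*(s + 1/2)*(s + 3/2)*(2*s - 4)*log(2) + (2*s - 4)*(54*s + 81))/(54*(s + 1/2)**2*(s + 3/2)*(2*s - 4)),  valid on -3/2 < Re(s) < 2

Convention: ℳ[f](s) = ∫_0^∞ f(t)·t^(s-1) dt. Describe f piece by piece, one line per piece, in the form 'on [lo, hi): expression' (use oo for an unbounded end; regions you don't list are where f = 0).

on [0, 1/2): t**(3/2)
on [1/2, 2): sqrt(t)*log(t)
on [2, 3): sqrt(t)*(t + 3)
on [3, oo): t**(-2)

undo the shared t-power: t on [0, 1/2); log(t) on [1/2, 2); t + 3 on [2, 3); …
treat the 4 regions marked off by 1/2, 2, 3 separately and sum
piece [0, 1/2): integrate t**(3/2) against the kernel
on [1/2, 2): add ∫ sqrt(t)*log(t)·t^(s-1) dt
[2, 3) adds the kernel integral of sqrt(t)*(t + 3)
between 3 and ∞ the integrand is t**(-2)·t^(s-1)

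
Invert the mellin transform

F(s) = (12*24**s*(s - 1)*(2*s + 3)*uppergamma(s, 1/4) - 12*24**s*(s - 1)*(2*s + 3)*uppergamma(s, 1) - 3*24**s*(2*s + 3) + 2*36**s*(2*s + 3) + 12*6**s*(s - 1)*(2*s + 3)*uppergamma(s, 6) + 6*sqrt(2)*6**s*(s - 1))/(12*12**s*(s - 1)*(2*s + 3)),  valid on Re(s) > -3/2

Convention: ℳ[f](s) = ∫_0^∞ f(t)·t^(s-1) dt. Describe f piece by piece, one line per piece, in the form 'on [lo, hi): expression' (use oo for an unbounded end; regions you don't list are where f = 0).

invert the shared t-power to get 1/sqrt(t) on [0, 1/2); exp(-t/2)/t**2 on [1/2, 2); 1/(2*t**3) on [2, 3); …
invert the shared t-power to get sqrt(t) on [0, 1/2); exp(-t/2)/t on [1/2, 2); 1/(2*t**2) on [2, 3); …
remove the shared t-power first: t**(3/2) on [0, 1/2); exp(-t/2) on [1/2, 2); 1/(2*t) on [2, 3); …
the 4 pieces separated at 1/2, 2, 3 each add one integral
segment 0 to 1/2 holds t**(3/2); add its integral
on [1/2, 2): add ∫ exp(-t/2)·t^(s-1) dt
[2, 3) adds the kernel integral of 1/(2*t)
over [3, ∞), the kernel integral of exp(-2*t) enters the sum

on [0, 1/2): t**(3/2)
on [1/2, 2): exp(-t/2)
on [2, 3): 1/(2*t)
on [3, oo): exp(-2*t)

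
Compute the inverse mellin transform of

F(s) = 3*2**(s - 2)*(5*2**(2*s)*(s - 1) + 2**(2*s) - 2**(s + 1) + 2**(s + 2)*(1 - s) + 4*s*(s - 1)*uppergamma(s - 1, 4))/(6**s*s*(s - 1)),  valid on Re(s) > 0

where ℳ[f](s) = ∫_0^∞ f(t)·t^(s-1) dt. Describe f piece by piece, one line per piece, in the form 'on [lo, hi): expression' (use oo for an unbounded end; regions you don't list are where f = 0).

on [0, 2/3): 3/2
on [2/3, 4/3): (3*t + 1)/t
on [4/3, oo): exp(-3*t)/t

strip the shared t-power: 3*t/2 on [0, 2/3); 3*t + 1 on [2/3, 4/3); exp(-3*t) on [4/3, ∞)
back out the common scale on t: t on [0, 1); 2*t + 1 on [1, 2); exp(-2*t) on [2, ∞)
along the cuts 2/3, 4/3, ℳ[f](s) splits into 3 integrals
segment [0, 2/3) carries 3/2; integrate it
segment 2/3 to 4/3 holds (3*t + 1)/t; add its integral
the [4/3, ∞) slice contributes ∫ exp(-3*t)/t·t^(s-1) dt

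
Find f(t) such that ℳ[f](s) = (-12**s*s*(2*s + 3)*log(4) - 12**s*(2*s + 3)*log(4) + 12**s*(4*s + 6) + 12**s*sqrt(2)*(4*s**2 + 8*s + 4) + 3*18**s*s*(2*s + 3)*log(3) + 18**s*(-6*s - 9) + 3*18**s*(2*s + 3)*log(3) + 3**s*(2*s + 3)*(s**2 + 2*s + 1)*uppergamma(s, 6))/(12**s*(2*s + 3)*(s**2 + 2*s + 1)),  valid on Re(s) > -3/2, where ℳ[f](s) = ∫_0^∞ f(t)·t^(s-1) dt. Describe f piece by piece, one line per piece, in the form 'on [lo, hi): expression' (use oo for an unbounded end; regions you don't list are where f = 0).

on [0, 1): 2*sqrt(2)*t**(3/2)
on [1, 3/2): 2*t*log(2*t)
on [3/2, oo): exp(-4*t)

remove the common scale on t first: t**(3/2) on [0, 2); t*log(t) on [2, 3); exp(-2*t) on [3, ∞)
along the cuts 1, 3/2, ℳ[f](s) splits into 3 integrals
over [0, 1), the kernel integral of 2*sqrt(2)*t**(3/2) enters the sum
piece [1, 3/2): integrate 2*t*log(2*t) against the kernel
[3/2, ∞) adds the kernel integral of exp(-4*t)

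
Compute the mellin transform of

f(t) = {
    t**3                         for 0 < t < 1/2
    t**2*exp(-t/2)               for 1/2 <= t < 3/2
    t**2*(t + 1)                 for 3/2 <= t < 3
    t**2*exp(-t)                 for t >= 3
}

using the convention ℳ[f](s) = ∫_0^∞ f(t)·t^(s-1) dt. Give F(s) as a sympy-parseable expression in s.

(32*2**(2*s)*(s + 2)*(s + 3)*uppergamma(s + 2, 1/4) - 32*2**(2*s)*(s + 2)*(s + 3)*uppergamma(s + 2, 3/4) + 8*2**s*(s + 2)*(s + 3)*uppergamma(s + 2, 3) - 45*3**s*(s + 2) - 18*3**s + 288*6**s*(s + 2) + 72*6**s + s + 2)/(8*2**s*(s + 2)*(s + 3))
  Re(s) > -3

the shared t-power comes off first: t**2 on [0, 1/2); t*exp(-t/2) on [1/2, 3/2); t*(t + 1) on [3/2, 3); …
back out the shared t-power: t on [0, 1/2); exp(-t/2) on [1/2, 3/2); t + 1 on [3/2, 3); …
linearity at 1/2, 3/2, 3 turns ℳ[f](s) into 4 summed integrals
over [0, 1/2), the kernel integral of t**3 enters the sum
between 1/2 and 3/2 the integrand is t**2*exp(-t/2)·t^(s-1)
over [3/2, 3), the kernel integral of t**2*(t + 1) enters the sum
∫ t**2*exp(-t)·t^(s-1) over [3, ∞)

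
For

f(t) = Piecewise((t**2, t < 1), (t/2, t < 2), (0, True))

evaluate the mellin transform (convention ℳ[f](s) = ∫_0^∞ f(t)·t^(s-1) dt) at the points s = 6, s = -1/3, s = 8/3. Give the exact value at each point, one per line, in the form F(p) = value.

F(6) = 515/56
F(-1/3) = -3/20 + 3*2**(2/3)/4
F(8/3) = 6/77 + 12*2**(2/3)/11

undo the shared t-power: t on [0, 1); 1/2 on [1, 2)
summing 2 kernel integrals split by 1 yields ℳ[f](s)
over [0, 1), the kernel integral of t**2 enters the sum
for t in [1, 2): the term is ∫ t/2·t^(s-1)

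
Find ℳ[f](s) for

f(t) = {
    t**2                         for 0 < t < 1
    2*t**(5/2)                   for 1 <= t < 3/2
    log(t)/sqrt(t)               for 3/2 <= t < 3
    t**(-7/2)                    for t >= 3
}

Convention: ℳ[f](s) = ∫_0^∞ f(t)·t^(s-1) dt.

2**(-s - 1/2)*(324*2**(s + 1/2)*(-2*s + (s + 1/2)**2)*(s - 7/2)*(s + 5/2) - 324*2**(s + 1/2)*(-2*s + (s + 1/2)**2)*(s - 7/2)*(2*s + 4) + 729*3**(s + 1/2)*(-2*s + (s + 1/2)**2)*(s - 7/2)*(2*s + 4) - 108*3**(s + 1/2)*(s - 7/2)*(s + 1/2)*(s + 5/2)*(2*s + 4)*log(3) + 108*3**(s + 1/2)*(s - 7/2)*(s + 1/2)*(s + 5/2)*(2*s + 4)*log(2) - 108*3**(s + 1/2)*(s - 7/2)*(s + 5/2)*(2*s + 4)*log(2) + 108*3**(s + 1/2)*(s - 7/2)*(s + 5/2)*(2*s + 4) + 108*3**(s + 1/2)*(s - 7/2)*(s + 5/2)*(2*s + 4)*log(3) - 2*6**(s + 1/2)*(-2*s + (s + 1/2)**2)*(s + 5/2)*(2*s + 4) + 54*6**(s + 1/2)*(s - 7/2)*(s + 1/2)*(s + 5/2)*(2*s + 4)*log(3) - 54*6**(s + 1/2)*(s - 7/2)*(s + 5/2)*(2*s + 4)*log(3) - 54*6**(s + 1/2)*(s - 7/2)*(s + 5/2)*(2*s + 4))/(162*(-2*s + (s + 1/2)**2)*(s - 7/2)*(s + 5/2)*(2*s + 4))
  -2 < Re(s) < 7/2

remove the shared t-power first: t**(3/2) on [0, 1); 2*t**2 on [1, 3/2); log(t)/t on [3/2, 3); …
summing 4 kernel integrals split by 1, 3/2, 3 yields ℳ[f](s)
on [0, 1) integrate f = t**2 against the kernel
on [1, 3/2) integrate f = 2*t**(5/2) against the kernel
on [3/2, 3) integrate f = log(t)/sqrt(t) against the kernel
∫ t**(-7/2)·t^(s-1) over [3, ∞)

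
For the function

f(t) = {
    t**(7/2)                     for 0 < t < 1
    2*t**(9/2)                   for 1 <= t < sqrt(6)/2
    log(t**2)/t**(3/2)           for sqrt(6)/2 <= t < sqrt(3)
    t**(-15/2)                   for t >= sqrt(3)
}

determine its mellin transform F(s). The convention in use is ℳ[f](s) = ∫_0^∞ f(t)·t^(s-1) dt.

undo the shared t-power: t**3 on [0, 1); 2*t**4 on [1, sqrt(6)/2); log(t**2)/t**2 on [sqrt(6)/2, sqrt(3)); …
the power substitution comes off first: t**(3/2) on [0, 1); 2*t**2 on [1, 3/2); log(t)/t on [3/2, 3); …
integrate the 4 segments split at 1, sqrt(6)/2, sqrt(3), then add the results
segment 0 to 1 holds t**(7/2); add its integral
[1, sqrt(6)/2) adds the kernel integral of 2*t**(9/2)
on [sqrt(6)/2, sqrt(3)) integrate f = log(t**2)/t**(3/2) against the kernel
between sqrt(3) and ∞ the integrand is t**(-15/2)·t^(s-1)

2**(-s/2 - 1/4)*(324*2**(s/2 + 1/4)*(s/2 - 15/4)*(s/2 + 9/4)*(-s + (s + 1/2)**2/4 + 1/2) - 324*2**(s/2 + 1/4)*(s/2 - 15/4)*(s + 7/2)*(-s + (s + 1/2)**2/4 + 1/2) - 54*3**(s/2 + 1/4)*(s/2 - 15/4)*(s/2 + 9/4)*(s + 1/2)*(s + 7/2)*log(3) + 54*3**(s/2 + 1/4)*(s/2 - 15/4)*(s/2 + 9/4)*(s + 1/2)*(s + 7/2)*log(2) - 108*3**(s/2 + 1/4)*(s/2 - 15/4)*(s/2 + 9/4)*(s + 7/2)*log(2) + 108*3**(s/2 + 1/4)*(s/2 - 15/4)*(s/2 + 9/4)*(s + 7/2) + 108*3**(s/2 + 1/4)*(s/2 - 15/4)*(s/2 + 9/4)*(s + 7/2)*log(3) + 729*3**(s/2 + 1/4)*(s/2 - 15/4)*(s + 7/2)*(-s + (s + 1/2)**2/4 + 1/2) + 27*6**(s/2 + 1/4)*(s/2 - 15/4)*(s/2 + 9/4)*(s + 1/2)*(s + 7/2)*log(3) - 54*6**(s/2 + 1/4)*(s/2 - 15/4)*(s/2 + 9/4)*(s + 7/2)*log(3) - 54*6**(s/2 + 1/4)*(s/2 - 15/4)*(s/2 + 9/4)*(s + 7/2) - 2*6**(s/2 + 1/4)*(s/2 + 9/4)*(s + 7/2)*(-s + (s + 1/2)**2/4 + 1/2))/(324*(s/2 - 15/4)*(s/2 + 9/4)*(s + 7/2)*(-s + (s + 1/2)**2/4 + 1/2))
  -7/2 < Re(s) < 15/2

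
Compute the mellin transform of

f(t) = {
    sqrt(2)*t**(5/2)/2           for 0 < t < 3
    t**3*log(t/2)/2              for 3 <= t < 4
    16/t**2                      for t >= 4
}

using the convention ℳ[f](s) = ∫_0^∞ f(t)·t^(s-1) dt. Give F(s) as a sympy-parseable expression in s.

back out the shared t-power: sqrt(2)*sqrt(t)/2 on [0, 3); t*log(t/2)/2 on [3, 4); 16/t**4 on [4, ∞)
strip the common scale on t: sqrt(t) on [0, 3/2); t*log(t) on [3/2, 2); t**(-4) on [2, ∞)
summing 3 kernel integrals split by 3, 4 yields ℳ[f](s)
over [0, 3), the kernel integral of sqrt(2)*t**(5/2)/2 enters the sum
for t in [3, 4): the term is ∫ t**3*log(t/2)/2·t^(s-1)
segment [4, ∞) carries 16/t**2; integrate it

(64*2**(2*s)*(s - 2)*(s + 2)*(2*s + 5)*log(2) - 64*2**(2*s)*(s - 2)*(2*s + 5) + 64*2**(2*s)*(s - 2)*(2*s + 5)*log(2) - 2*2**(2*s)*(2*s + 5)*(2*s + (s + 2)**2 + 5) + 3**s*(s - 2)*(s + 2)*(2*s + 5)*(-27*log(3) + 27*log(2)) + 3**s*(s - 2)*(2*s + 5)*(-27*log(3) + 27*log(2)) + 27*3**s*(s - 2)*(2*s + 5) + 18*3**s*sqrt(6)*(s - 2)*(2*s + (s + 2)**2 + 5))/(2*(s - 2)*(2*s + 5)*(2*s + (s + 2)**2 + 5))
  -5/2 < Re(s) < 2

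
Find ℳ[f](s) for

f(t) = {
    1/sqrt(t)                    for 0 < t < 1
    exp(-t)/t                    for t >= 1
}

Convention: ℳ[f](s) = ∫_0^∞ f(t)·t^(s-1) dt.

strip the shared t-power: sqrt(t) on [0, 1); exp(-t) on [1, ∞)
the 2 pieces separated at 1 each add one integral
for t in [0, 1): the term is ∫ 1/sqrt(t)·t^(s-1)
segment 1 to ∞ holds exp(-t)/t; add its integral

((2*s - 1)*uppergamma(s - 1, 1) + 2)/(2*s - 1)
  Re(s) > 1/2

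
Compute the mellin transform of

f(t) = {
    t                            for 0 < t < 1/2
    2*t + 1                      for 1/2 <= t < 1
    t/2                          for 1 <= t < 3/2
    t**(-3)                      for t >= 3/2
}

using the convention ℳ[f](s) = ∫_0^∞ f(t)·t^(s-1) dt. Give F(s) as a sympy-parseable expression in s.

integrate the 4 segments split at 1/2, 1, 3/2, then add the results
on [0, 1/2): add ∫ t·t^(s-1) dt
∫ over [1/2, 1) of (2*t + 1)·t^(s-1) joins the sum
for t in [1, 3/2): the term is ∫ t/2·t^(s-1)
the [3/2, ∞) slice contributes ∫ t**(-3)·t^(s-1) dt

(270*2**s*s**2 - 702*2**s*s - 324*2**s + 49*3**s*s**2 - 275*3**s*s - 162*s**2 + 378*s + 324)/(108*2**s*s*(s**2 - 2*s - 3))
  -1 < Re(s) < 3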